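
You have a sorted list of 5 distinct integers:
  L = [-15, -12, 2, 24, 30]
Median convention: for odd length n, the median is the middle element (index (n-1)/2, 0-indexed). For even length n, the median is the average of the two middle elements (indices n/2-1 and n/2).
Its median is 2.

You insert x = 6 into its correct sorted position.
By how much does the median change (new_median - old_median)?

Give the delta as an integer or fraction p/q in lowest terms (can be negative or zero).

Old median = 2
After inserting x = 6: new sorted = [-15, -12, 2, 6, 24, 30]
New median = 4
Delta = 4 - 2 = 2

Answer: 2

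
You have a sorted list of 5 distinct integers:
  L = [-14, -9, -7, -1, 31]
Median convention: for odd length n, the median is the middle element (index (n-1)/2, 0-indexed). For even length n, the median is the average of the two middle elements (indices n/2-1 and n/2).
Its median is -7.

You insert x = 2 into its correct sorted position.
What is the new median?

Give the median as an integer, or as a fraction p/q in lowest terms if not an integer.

Answer: -4

Derivation:
Old list (sorted, length 5): [-14, -9, -7, -1, 31]
Old median = -7
Insert x = 2
Old length odd (5). Middle was index 2 = -7.
New length even (6). New median = avg of two middle elements.
x = 2: 4 elements are < x, 1 elements are > x.
New sorted list: [-14, -9, -7, -1, 2, 31]
New median = -4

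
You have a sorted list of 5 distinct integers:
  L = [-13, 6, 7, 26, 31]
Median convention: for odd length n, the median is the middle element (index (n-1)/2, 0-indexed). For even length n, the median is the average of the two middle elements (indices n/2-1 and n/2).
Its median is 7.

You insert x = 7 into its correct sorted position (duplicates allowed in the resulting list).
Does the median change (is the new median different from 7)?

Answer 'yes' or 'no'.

Answer: no

Derivation:
Old median = 7
Insert x = 7
New median = 7
Changed? no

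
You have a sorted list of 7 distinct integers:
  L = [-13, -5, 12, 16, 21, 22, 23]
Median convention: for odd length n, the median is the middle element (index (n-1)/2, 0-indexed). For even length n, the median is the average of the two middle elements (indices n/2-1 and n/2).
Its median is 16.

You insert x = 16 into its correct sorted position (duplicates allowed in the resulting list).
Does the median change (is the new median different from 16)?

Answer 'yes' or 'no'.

Answer: no

Derivation:
Old median = 16
Insert x = 16
New median = 16
Changed? no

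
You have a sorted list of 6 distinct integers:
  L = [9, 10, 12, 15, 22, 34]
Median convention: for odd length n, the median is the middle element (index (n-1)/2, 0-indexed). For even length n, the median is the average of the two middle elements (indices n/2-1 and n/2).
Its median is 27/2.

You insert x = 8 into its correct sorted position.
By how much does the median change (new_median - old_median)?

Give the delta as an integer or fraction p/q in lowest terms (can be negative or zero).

Old median = 27/2
After inserting x = 8: new sorted = [8, 9, 10, 12, 15, 22, 34]
New median = 12
Delta = 12 - 27/2 = -3/2

Answer: -3/2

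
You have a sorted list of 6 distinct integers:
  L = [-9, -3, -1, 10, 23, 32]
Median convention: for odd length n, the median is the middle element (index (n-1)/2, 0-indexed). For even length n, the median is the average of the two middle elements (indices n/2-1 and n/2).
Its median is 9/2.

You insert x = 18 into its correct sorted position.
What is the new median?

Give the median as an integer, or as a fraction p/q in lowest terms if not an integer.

Answer: 10

Derivation:
Old list (sorted, length 6): [-9, -3, -1, 10, 23, 32]
Old median = 9/2
Insert x = 18
Old length even (6). Middle pair: indices 2,3 = -1,10.
New length odd (7). New median = single middle element.
x = 18: 4 elements are < x, 2 elements are > x.
New sorted list: [-9, -3, -1, 10, 18, 23, 32]
New median = 10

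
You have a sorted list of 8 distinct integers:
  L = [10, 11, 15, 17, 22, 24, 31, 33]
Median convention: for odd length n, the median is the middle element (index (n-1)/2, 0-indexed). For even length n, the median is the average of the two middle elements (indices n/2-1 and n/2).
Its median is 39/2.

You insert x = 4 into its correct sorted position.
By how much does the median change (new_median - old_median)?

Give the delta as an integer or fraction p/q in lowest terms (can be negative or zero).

Old median = 39/2
After inserting x = 4: new sorted = [4, 10, 11, 15, 17, 22, 24, 31, 33]
New median = 17
Delta = 17 - 39/2 = -5/2

Answer: -5/2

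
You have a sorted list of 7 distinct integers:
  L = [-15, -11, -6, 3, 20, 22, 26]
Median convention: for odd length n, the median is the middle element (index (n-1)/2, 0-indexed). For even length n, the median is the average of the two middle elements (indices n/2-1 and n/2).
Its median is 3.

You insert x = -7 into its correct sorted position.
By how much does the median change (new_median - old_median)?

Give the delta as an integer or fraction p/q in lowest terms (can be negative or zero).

Old median = 3
After inserting x = -7: new sorted = [-15, -11, -7, -6, 3, 20, 22, 26]
New median = -3/2
Delta = -3/2 - 3 = -9/2

Answer: -9/2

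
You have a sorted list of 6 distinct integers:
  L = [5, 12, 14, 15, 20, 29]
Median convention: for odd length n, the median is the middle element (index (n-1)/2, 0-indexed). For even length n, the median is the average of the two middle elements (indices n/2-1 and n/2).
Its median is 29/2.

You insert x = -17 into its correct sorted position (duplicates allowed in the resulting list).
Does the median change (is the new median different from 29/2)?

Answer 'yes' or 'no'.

Old median = 29/2
Insert x = -17
New median = 14
Changed? yes

Answer: yes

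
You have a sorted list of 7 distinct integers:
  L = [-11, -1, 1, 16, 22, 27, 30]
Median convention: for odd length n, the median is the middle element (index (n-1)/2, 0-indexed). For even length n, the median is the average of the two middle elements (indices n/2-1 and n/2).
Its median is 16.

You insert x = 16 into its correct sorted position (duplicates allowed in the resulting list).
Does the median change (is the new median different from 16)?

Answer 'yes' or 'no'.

Old median = 16
Insert x = 16
New median = 16
Changed? no

Answer: no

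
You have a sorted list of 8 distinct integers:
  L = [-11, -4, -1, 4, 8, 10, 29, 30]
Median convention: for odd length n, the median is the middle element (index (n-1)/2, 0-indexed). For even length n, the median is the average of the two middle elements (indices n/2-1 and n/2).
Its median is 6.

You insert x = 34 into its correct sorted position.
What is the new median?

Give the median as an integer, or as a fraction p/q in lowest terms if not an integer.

Answer: 8

Derivation:
Old list (sorted, length 8): [-11, -4, -1, 4, 8, 10, 29, 30]
Old median = 6
Insert x = 34
Old length even (8). Middle pair: indices 3,4 = 4,8.
New length odd (9). New median = single middle element.
x = 34: 8 elements are < x, 0 elements are > x.
New sorted list: [-11, -4, -1, 4, 8, 10, 29, 30, 34]
New median = 8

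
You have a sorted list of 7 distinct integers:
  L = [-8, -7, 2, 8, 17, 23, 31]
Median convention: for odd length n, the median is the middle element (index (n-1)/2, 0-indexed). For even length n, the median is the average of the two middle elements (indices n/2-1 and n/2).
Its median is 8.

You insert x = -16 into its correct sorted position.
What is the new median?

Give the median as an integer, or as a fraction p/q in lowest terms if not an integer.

Answer: 5

Derivation:
Old list (sorted, length 7): [-8, -7, 2, 8, 17, 23, 31]
Old median = 8
Insert x = -16
Old length odd (7). Middle was index 3 = 8.
New length even (8). New median = avg of two middle elements.
x = -16: 0 elements are < x, 7 elements are > x.
New sorted list: [-16, -8, -7, 2, 8, 17, 23, 31]
New median = 5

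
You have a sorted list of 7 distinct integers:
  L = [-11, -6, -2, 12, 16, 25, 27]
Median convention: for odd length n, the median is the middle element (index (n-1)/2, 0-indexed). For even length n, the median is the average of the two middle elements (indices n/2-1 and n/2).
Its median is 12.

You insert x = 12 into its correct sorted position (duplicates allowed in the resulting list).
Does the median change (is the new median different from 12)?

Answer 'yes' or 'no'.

Old median = 12
Insert x = 12
New median = 12
Changed? no

Answer: no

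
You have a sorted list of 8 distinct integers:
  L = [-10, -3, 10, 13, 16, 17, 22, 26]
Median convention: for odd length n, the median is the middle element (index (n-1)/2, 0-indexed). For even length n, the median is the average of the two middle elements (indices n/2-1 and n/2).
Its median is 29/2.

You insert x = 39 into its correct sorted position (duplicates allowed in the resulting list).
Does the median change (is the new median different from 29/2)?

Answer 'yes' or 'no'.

Answer: yes

Derivation:
Old median = 29/2
Insert x = 39
New median = 16
Changed? yes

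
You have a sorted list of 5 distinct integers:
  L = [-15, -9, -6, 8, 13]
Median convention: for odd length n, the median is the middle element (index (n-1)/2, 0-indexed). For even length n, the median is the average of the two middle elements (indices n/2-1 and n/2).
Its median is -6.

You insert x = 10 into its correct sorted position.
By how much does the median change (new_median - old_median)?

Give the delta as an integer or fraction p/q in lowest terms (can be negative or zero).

Old median = -6
After inserting x = 10: new sorted = [-15, -9, -6, 8, 10, 13]
New median = 1
Delta = 1 - -6 = 7

Answer: 7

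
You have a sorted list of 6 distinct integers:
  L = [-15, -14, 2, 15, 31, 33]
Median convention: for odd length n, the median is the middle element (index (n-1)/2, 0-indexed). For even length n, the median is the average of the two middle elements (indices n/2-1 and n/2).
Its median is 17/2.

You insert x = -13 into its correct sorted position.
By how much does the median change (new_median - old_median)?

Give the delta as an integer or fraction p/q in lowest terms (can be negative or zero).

Answer: -13/2

Derivation:
Old median = 17/2
After inserting x = -13: new sorted = [-15, -14, -13, 2, 15, 31, 33]
New median = 2
Delta = 2 - 17/2 = -13/2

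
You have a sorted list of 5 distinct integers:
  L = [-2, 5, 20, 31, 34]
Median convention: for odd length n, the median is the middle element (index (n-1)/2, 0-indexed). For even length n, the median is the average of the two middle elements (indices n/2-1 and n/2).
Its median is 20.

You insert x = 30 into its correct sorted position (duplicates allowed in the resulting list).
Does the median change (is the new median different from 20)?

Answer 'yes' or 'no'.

Answer: yes

Derivation:
Old median = 20
Insert x = 30
New median = 25
Changed? yes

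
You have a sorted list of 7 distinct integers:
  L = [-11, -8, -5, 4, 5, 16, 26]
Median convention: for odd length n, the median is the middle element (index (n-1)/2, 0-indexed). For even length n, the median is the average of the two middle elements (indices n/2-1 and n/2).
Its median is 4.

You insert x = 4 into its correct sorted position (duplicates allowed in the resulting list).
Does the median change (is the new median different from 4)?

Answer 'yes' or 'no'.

Answer: no

Derivation:
Old median = 4
Insert x = 4
New median = 4
Changed? no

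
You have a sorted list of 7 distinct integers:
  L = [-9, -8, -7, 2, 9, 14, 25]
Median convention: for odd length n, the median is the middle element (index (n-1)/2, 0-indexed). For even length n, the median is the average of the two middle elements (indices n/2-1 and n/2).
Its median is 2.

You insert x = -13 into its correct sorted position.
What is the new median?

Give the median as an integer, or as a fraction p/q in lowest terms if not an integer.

Answer: -5/2

Derivation:
Old list (sorted, length 7): [-9, -8, -7, 2, 9, 14, 25]
Old median = 2
Insert x = -13
Old length odd (7). Middle was index 3 = 2.
New length even (8). New median = avg of two middle elements.
x = -13: 0 elements are < x, 7 elements are > x.
New sorted list: [-13, -9, -8, -7, 2, 9, 14, 25]
New median = -5/2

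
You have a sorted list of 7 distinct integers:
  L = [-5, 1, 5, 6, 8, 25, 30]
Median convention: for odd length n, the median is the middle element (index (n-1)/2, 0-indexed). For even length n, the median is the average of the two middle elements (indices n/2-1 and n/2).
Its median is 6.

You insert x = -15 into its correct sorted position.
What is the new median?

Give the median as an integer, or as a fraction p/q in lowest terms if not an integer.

Answer: 11/2

Derivation:
Old list (sorted, length 7): [-5, 1, 5, 6, 8, 25, 30]
Old median = 6
Insert x = -15
Old length odd (7). Middle was index 3 = 6.
New length even (8). New median = avg of two middle elements.
x = -15: 0 elements are < x, 7 elements are > x.
New sorted list: [-15, -5, 1, 5, 6, 8, 25, 30]
New median = 11/2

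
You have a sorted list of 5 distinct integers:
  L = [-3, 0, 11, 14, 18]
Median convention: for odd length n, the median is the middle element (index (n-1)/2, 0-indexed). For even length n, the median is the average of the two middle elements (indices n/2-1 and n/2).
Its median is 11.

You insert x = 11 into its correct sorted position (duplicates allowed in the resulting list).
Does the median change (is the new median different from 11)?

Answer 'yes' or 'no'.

Answer: no

Derivation:
Old median = 11
Insert x = 11
New median = 11
Changed? no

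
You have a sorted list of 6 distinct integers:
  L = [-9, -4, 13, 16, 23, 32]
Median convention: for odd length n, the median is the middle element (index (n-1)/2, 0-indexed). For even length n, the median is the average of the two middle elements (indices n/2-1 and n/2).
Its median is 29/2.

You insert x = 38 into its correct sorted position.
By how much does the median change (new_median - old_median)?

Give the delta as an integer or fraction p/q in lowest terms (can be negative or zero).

Old median = 29/2
After inserting x = 38: new sorted = [-9, -4, 13, 16, 23, 32, 38]
New median = 16
Delta = 16 - 29/2 = 3/2

Answer: 3/2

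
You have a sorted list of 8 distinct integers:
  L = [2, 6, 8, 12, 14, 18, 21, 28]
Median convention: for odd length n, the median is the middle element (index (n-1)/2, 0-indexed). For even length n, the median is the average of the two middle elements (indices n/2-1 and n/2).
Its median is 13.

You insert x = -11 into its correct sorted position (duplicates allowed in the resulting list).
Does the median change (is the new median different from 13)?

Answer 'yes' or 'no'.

Old median = 13
Insert x = -11
New median = 12
Changed? yes

Answer: yes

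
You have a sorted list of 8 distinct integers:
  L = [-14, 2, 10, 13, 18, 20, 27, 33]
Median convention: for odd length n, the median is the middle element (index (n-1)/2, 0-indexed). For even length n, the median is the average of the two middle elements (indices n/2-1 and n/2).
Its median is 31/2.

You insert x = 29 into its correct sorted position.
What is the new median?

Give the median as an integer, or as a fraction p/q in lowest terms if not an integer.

Old list (sorted, length 8): [-14, 2, 10, 13, 18, 20, 27, 33]
Old median = 31/2
Insert x = 29
Old length even (8). Middle pair: indices 3,4 = 13,18.
New length odd (9). New median = single middle element.
x = 29: 7 elements are < x, 1 elements are > x.
New sorted list: [-14, 2, 10, 13, 18, 20, 27, 29, 33]
New median = 18

Answer: 18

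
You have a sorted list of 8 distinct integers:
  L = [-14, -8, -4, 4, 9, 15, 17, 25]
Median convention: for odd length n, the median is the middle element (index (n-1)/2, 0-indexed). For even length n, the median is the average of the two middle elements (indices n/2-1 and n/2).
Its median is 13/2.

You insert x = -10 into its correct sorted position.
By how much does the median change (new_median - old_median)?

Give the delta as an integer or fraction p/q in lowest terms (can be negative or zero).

Old median = 13/2
After inserting x = -10: new sorted = [-14, -10, -8, -4, 4, 9, 15, 17, 25]
New median = 4
Delta = 4 - 13/2 = -5/2

Answer: -5/2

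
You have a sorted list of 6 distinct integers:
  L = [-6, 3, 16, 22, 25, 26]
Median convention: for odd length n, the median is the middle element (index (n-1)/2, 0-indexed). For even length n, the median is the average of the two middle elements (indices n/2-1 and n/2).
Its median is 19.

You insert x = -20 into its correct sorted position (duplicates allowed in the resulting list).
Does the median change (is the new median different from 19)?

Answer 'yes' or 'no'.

Old median = 19
Insert x = -20
New median = 16
Changed? yes

Answer: yes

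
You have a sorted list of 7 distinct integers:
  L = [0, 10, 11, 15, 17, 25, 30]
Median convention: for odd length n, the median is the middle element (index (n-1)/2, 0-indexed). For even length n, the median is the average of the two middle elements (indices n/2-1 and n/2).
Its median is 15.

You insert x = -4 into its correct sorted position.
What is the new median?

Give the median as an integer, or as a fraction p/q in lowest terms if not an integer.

Old list (sorted, length 7): [0, 10, 11, 15, 17, 25, 30]
Old median = 15
Insert x = -4
Old length odd (7). Middle was index 3 = 15.
New length even (8). New median = avg of two middle elements.
x = -4: 0 elements are < x, 7 elements are > x.
New sorted list: [-4, 0, 10, 11, 15, 17, 25, 30]
New median = 13

Answer: 13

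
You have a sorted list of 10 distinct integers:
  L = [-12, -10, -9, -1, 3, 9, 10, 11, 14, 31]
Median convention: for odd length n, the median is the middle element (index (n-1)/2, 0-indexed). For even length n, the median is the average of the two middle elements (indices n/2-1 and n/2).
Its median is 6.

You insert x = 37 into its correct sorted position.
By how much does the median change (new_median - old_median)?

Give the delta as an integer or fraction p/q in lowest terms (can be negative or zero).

Old median = 6
After inserting x = 37: new sorted = [-12, -10, -9, -1, 3, 9, 10, 11, 14, 31, 37]
New median = 9
Delta = 9 - 6 = 3

Answer: 3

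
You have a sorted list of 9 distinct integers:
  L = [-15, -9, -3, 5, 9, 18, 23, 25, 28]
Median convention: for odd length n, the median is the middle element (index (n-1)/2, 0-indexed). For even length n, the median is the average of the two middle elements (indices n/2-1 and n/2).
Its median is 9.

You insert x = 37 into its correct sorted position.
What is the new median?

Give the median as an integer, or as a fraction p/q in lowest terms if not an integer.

Answer: 27/2

Derivation:
Old list (sorted, length 9): [-15, -9, -3, 5, 9, 18, 23, 25, 28]
Old median = 9
Insert x = 37
Old length odd (9). Middle was index 4 = 9.
New length even (10). New median = avg of two middle elements.
x = 37: 9 elements are < x, 0 elements are > x.
New sorted list: [-15, -9, -3, 5, 9, 18, 23, 25, 28, 37]
New median = 27/2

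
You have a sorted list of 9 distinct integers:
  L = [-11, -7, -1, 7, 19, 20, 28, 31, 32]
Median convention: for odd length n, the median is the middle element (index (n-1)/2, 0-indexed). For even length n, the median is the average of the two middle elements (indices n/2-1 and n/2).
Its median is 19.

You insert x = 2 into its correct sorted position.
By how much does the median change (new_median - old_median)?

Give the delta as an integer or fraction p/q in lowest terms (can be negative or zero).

Old median = 19
After inserting x = 2: new sorted = [-11, -7, -1, 2, 7, 19, 20, 28, 31, 32]
New median = 13
Delta = 13 - 19 = -6

Answer: -6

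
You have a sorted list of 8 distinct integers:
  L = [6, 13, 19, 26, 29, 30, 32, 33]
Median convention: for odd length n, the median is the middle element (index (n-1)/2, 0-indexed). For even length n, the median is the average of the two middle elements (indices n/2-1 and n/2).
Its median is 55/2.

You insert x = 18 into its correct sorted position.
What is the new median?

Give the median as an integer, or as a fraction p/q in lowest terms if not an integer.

Answer: 26

Derivation:
Old list (sorted, length 8): [6, 13, 19, 26, 29, 30, 32, 33]
Old median = 55/2
Insert x = 18
Old length even (8). Middle pair: indices 3,4 = 26,29.
New length odd (9). New median = single middle element.
x = 18: 2 elements are < x, 6 elements are > x.
New sorted list: [6, 13, 18, 19, 26, 29, 30, 32, 33]
New median = 26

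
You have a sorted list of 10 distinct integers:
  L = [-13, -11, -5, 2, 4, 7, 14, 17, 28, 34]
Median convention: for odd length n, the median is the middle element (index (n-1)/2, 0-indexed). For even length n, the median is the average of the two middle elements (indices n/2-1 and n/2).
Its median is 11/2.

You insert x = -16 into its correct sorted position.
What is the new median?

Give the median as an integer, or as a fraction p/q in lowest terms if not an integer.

Old list (sorted, length 10): [-13, -11, -5, 2, 4, 7, 14, 17, 28, 34]
Old median = 11/2
Insert x = -16
Old length even (10). Middle pair: indices 4,5 = 4,7.
New length odd (11). New median = single middle element.
x = -16: 0 elements are < x, 10 elements are > x.
New sorted list: [-16, -13, -11, -5, 2, 4, 7, 14, 17, 28, 34]
New median = 4

Answer: 4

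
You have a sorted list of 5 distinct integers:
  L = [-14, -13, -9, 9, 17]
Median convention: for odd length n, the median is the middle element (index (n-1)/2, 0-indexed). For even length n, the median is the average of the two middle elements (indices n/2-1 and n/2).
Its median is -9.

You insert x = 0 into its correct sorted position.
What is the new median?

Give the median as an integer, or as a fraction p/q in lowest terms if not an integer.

Old list (sorted, length 5): [-14, -13, -9, 9, 17]
Old median = -9
Insert x = 0
Old length odd (5). Middle was index 2 = -9.
New length even (6). New median = avg of two middle elements.
x = 0: 3 elements are < x, 2 elements are > x.
New sorted list: [-14, -13, -9, 0, 9, 17]
New median = -9/2

Answer: -9/2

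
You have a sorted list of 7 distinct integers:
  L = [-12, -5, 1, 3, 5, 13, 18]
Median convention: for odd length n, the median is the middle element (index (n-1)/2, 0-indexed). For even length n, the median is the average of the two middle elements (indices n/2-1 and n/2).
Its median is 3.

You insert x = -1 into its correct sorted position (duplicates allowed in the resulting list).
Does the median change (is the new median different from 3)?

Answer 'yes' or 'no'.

Answer: yes

Derivation:
Old median = 3
Insert x = -1
New median = 2
Changed? yes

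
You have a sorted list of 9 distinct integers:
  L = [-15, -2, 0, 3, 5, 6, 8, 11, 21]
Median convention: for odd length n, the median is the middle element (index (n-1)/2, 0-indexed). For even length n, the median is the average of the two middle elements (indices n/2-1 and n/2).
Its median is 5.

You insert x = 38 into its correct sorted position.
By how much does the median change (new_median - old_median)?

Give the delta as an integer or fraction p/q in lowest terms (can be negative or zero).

Old median = 5
After inserting x = 38: new sorted = [-15, -2, 0, 3, 5, 6, 8, 11, 21, 38]
New median = 11/2
Delta = 11/2 - 5 = 1/2

Answer: 1/2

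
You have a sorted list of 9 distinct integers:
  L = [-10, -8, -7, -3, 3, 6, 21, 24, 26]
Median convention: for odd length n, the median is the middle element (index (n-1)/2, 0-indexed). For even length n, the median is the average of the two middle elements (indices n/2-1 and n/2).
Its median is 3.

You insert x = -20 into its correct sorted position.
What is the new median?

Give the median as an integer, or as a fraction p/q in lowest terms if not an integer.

Answer: 0

Derivation:
Old list (sorted, length 9): [-10, -8, -7, -3, 3, 6, 21, 24, 26]
Old median = 3
Insert x = -20
Old length odd (9). Middle was index 4 = 3.
New length even (10). New median = avg of two middle elements.
x = -20: 0 elements are < x, 9 elements are > x.
New sorted list: [-20, -10, -8, -7, -3, 3, 6, 21, 24, 26]
New median = 0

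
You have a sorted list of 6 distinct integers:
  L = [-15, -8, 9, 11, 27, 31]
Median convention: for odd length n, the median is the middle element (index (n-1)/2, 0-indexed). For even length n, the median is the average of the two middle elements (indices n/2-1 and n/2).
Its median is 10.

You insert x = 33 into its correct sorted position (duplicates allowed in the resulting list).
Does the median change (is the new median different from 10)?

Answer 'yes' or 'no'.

Answer: yes

Derivation:
Old median = 10
Insert x = 33
New median = 11
Changed? yes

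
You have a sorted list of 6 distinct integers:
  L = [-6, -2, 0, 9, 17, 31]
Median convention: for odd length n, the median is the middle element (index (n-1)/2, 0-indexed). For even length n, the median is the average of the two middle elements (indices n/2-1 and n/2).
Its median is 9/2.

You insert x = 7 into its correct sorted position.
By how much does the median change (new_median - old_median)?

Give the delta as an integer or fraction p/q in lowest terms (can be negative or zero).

Old median = 9/2
After inserting x = 7: new sorted = [-6, -2, 0, 7, 9, 17, 31]
New median = 7
Delta = 7 - 9/2 = 5/2

Answer: 5/2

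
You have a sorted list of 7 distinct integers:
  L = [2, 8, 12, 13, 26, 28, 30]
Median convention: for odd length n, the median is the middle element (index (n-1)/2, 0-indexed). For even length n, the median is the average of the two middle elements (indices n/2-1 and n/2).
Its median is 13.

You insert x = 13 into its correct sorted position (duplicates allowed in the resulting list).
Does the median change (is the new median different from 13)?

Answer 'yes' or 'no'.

Answer: no

Derivation:
Old median = 13
Insert x = 13
New median = 13
Changed? no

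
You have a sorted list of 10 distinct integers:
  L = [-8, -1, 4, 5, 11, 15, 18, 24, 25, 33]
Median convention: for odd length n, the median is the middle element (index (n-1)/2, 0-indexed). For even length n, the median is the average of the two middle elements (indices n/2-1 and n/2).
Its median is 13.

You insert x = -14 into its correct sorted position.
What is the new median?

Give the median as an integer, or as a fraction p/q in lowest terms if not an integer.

Answer: 11

Derivation:
Old list (sorted, length 10): [-8, -1, 4, 5, 11, 15, 18, 24, 25, 33]
Old median = 13
Insert x = -14
Old length even (10). Middle pair: indices 4,5 = 11,15.
New length odd (11). New median = single middle element.
x = -14: 0 elements are < x, 10 elements are > x.
New sorted list: [-14, -8, -1, 4, 5, 11, 15, 18, 24, 25, 33]
New median = 11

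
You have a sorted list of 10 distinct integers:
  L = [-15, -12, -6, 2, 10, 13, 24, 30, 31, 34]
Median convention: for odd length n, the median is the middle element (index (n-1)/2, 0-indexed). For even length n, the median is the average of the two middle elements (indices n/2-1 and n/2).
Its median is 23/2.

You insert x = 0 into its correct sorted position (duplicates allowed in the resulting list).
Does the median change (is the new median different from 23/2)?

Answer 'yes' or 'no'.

Answer: yes

Derivation:
Old median = 23/2
Insert x = 0
New median = 10
Changed? yes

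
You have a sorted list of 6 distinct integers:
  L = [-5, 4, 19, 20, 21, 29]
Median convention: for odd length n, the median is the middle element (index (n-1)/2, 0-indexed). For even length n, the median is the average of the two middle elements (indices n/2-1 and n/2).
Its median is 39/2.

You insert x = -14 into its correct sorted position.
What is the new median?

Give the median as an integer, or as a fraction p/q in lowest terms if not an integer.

Old list (sorted, length 6): [-5, 4, 19, 20, 21, 29]
Old median = 39/2
Insert x = -14
Old length even (6). Middle pair: indices 2,3 = 19,20.
New length odd (7). New median = single middle element.
x = -14: 0 elements are < x, 6 elements are > x.
New sorted list: [-14, -5, 4, 19, 20, 21, 29]
New median = 19

Answer: 19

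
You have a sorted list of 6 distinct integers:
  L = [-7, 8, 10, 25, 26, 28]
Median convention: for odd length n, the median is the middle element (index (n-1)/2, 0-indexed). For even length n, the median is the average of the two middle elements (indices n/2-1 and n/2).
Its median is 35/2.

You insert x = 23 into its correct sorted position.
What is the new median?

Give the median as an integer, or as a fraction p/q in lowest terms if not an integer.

Answer: 23

Derivation:
Old list (sorted, length 6): [-7, 8, 10, 25, 26, 28]
Old median = 35/2
Insert x = 23
Old length even (6). Middle pair: indices 2,3 = 10,25.
New length odd (7). New median = single middle element.
x = 23: 3 elements are < x, 3 elements are > x.
New sorted list: [-7, 8, 10, 23, 25, 26, 28]
New median = 23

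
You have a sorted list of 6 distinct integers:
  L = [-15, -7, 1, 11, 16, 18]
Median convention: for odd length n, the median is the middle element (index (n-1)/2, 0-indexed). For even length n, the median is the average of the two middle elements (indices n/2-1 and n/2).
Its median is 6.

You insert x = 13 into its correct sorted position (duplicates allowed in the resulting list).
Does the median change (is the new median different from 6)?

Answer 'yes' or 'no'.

Answer: yes

Derivation:
Old median = 6
Insert x = 13
New median = 11
Changed? yes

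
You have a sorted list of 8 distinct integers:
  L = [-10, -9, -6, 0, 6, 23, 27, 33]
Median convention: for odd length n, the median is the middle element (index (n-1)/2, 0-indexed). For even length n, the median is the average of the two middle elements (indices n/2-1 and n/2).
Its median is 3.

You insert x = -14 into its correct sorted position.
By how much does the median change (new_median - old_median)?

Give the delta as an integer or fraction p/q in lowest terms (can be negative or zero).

Old median = 3
After inserting x = -14: new sorted = [-14, -10, -9, -6, 0, 6, 23, 27, 33]
New median = 0
Delta = 0 - 3 = -3

Answer: -3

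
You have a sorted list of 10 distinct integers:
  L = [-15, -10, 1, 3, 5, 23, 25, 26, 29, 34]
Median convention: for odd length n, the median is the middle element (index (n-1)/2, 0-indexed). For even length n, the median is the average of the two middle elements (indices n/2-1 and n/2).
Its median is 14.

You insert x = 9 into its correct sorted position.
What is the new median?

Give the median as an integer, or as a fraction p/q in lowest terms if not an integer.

Old list (sorted, length 10): [-15, -10, 1, 3, 5, 23, 25, 26, 29, 34]
Old median = 14
Insert x = 9
Old length even (10). Middle pair: indices 4,5 = 5,23.
New length odd (11). New median = single middle element.
x = 9: 5 elements are < x, 5 elements are > x.
New sorted list: [-15, -10, 1, 3, 5, 9, 23, 25, 26, 29, 34]
New median = 9

Answer: 9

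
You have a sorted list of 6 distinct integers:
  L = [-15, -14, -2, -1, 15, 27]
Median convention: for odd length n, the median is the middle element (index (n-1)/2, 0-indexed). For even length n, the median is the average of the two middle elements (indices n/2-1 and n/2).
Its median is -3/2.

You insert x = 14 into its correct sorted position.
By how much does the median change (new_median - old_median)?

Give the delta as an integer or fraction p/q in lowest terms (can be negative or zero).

Old median = -3/2
After inserting x = 14: new sorted = [-15, -14, -2, -1, 14, 15, 27]
New median = -1
Delta = -1 - -3/2 = 1/2

Answer: 1/2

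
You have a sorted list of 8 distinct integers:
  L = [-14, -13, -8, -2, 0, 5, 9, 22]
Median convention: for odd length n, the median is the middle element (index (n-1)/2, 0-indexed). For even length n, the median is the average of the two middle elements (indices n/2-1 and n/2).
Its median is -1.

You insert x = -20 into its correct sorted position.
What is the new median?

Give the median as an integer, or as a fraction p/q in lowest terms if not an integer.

Answer: -2

Derivation:
Old list (sorted, length 8): [-14, -13, -8, -2, 0, 5, 9, 22]
Old median = -1
Insert x = -20
Old length even (8). Middle pair: indices 3,4 = -2,0.
New length odd (9). New median = single middle element.
x = -20: 0 elements are < x, 8 elements are > x.
New sorted list: [-20, -14, -13, -8, -2, 0, 5, 9, 22]
New median = -2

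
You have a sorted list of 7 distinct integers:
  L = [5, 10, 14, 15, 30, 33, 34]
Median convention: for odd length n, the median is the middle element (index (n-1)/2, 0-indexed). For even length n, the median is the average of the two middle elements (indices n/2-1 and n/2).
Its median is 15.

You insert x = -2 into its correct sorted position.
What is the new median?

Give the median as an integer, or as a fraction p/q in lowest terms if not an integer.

Answer: 29/2

Derivation:
Old list (sorted, length 7): [5, 10, 14, 15, 30, 33, 34]
Old median = 15
Insert x = -2
Old length odd (7). Middle was index 3 = 15.
New length even (8). New median = avg of two middle elements.
x = -2: 0 elements are < x, 7 elements are > x.
New sorted list: [-2, 5, 10, 14, 15, 30, 33, 34]
New median = 29/2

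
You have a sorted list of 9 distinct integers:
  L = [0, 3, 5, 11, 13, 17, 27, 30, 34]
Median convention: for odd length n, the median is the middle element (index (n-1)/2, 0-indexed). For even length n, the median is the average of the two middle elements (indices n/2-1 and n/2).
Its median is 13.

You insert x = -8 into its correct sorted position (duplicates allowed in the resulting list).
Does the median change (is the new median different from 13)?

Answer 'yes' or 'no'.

Old median = 13
Insert x = -8
New median = 12
Changed? yes

Answer: yes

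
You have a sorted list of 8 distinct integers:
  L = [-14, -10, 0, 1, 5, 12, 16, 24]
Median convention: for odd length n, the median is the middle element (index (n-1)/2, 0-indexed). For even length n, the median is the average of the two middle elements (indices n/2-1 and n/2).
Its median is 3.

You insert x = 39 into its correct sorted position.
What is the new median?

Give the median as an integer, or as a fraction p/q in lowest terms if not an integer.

Answer: 5

Derivation:
Old list (sorted, length 8): [-14, -10, 0, 1, 5, 12, 16, 24]
Old median = 3
Insert x = 39
Old length even (8). Middle pair: indices 3,4 = 1,5.
New length odd (9). New median = single middle element.
x = 39: 8 elements are < x, 0 elements are > x.
New sorted list: [-14, -10, 0, 1, 5, 12, 16, 24, 39]
New median = 5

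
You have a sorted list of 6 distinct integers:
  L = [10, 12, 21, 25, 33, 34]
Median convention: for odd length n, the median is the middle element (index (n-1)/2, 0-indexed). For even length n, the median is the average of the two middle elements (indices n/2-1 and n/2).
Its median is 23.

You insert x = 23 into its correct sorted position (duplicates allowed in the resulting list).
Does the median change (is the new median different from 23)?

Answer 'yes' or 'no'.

Old median = 23
Insert x = 23
New median = 23
Changed? no

Answer: no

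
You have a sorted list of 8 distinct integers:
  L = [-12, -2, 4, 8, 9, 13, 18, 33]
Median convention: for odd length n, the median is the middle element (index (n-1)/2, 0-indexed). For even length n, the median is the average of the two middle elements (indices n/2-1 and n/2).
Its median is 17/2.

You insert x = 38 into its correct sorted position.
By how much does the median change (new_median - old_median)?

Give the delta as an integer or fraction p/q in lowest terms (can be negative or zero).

Answer: 1/2

Derivation:
Old median = 17/2
After inserting x = 38: new sorted = [-12, -2, 4, 8, 9, 13, 18, 33, 38]
New median = 9
Delta = 9 - 17/2 = 1/2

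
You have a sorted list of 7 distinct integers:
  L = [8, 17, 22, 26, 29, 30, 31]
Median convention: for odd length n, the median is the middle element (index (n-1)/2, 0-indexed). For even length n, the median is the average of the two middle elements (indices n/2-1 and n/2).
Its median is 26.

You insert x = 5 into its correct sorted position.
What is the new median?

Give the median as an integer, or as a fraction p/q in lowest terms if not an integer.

Answer: 24

Derivation:
Old list (sorted, length 7): [8, 17, 22, 26, 29, 30, 31]
Old median = 26
Insert x = 5
Old length odd (7). Middle was index 3 = 26.
New length even (8). New median = avg of two middle elements.
x = 5: 0 elements are < x, 7 elements are > x.
New sorted list: [5, 8, 17, 22, 26, 29, 30, 31]
New median = 24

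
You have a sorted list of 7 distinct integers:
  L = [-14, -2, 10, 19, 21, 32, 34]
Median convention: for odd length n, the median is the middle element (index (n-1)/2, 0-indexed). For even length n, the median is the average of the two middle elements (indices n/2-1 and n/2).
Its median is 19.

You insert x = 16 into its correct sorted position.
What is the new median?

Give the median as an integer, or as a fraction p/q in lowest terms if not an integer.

Answer: 35/2

Derivation:
Old list (sorted, length 7): [-14, -2, 10, 19, 21, 32, 34]
Old median = 19
Insert x = 16
Old length odd (7). Middle was index 3 = 19.
New length even (8). New median = avg of two middle elements.
x = 16: 3 elements are < x, 4 elements are > x.
New sorted list: [-14, -2, 10, 16, 19, 21, 32, 34]
New median = 35/2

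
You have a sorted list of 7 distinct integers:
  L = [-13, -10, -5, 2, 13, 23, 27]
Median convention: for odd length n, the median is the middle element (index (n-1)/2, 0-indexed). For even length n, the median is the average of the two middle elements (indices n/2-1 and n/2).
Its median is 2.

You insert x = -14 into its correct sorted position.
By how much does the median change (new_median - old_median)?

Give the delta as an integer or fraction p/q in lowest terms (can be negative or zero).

Answer: -7/2

Derivation:
Old median = 2
After inserting x = -14: new sorted = [-14, -13, -10, -5, 2, 13, 23, 27]
New median = -3/2
Delta = -3/2 - 2 = -7/2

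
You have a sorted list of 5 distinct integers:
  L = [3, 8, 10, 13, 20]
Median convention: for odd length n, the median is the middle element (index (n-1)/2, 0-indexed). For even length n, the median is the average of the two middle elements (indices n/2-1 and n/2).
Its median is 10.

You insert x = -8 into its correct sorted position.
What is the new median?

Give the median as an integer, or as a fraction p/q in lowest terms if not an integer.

Old list (sorted, length 5): [3, 8, 10, 13, 20]
Old median = 10
Insert x = -8
Old length odd (5). Middle was index 2 = 10.
New length even (6). New median = avg of two middle elements.
x = -8: 0 elements are < x, 5 elements are > x.
New sorted list: [-8, 3, 8, 10, 13, 20]
New median = 9

Answer: 9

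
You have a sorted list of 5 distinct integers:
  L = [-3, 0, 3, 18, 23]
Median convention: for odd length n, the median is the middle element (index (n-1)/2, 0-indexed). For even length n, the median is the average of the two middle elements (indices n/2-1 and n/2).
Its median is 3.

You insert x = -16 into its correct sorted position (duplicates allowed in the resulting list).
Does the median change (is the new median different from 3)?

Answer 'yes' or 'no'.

Answer: yes

Derivation:
Old median = 3
Insert x = -16
New median = 3/2
Changed? yes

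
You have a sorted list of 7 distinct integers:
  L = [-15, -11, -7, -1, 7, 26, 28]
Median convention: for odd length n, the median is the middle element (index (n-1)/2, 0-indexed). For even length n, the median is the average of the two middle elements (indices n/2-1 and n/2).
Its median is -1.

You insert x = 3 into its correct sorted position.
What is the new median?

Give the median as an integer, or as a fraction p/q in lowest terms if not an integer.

Answer: 1

Derivation:
Old list (sorted, length 7): [-15, -11, -7, -1, 7, 26, 28]
Old median = -1
Insert x = 3
Old length odd (7). Middle was index 3 = -1.
New length even (8). New median = avg of two middle elements.
x = 3: 4 elements are < x, 3 elements are > x.
New sorted list: [-15, -11, -7, -1, 3, 7, 26, 28]
New median = 1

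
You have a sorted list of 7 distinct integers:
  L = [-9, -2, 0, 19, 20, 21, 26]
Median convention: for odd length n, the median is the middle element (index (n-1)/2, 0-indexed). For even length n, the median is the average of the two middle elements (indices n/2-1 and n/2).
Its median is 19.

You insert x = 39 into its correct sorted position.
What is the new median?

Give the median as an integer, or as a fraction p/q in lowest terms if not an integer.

Answer: 39/2

Derivation:
Old list (sorted, length 7): [-9, -2, 0, 19, 20, 21, 26]
Old median = 19
Insert x = 39
Old length odd (7). Middle was index 3 = 19.
New length even (8). New median = avg of two middle elements.
x = 39: 7 elements are < x, 0 elements are > x.
New sorted list: [-9, -2, 0, 19, 20, 21, 26, 39]
New median = 39/2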